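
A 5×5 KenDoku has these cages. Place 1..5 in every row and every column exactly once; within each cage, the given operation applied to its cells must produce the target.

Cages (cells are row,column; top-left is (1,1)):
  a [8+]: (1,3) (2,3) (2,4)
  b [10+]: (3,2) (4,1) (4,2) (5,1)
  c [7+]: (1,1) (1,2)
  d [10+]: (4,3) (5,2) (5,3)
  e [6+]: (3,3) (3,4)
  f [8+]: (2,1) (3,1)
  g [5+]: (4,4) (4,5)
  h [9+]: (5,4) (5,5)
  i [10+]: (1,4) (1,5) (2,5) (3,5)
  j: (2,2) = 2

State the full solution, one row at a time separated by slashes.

2 5 4 3 1 / 5 2 3 1 4 / 3 4 1 5 2 / 4 1 5 2 3 / 1 3 2 4 5

Cage j is a single given cell, so (2,2) = 2.
Cage d has sum 10, so (4,3) = 5.
Cage d has sum 10; hence (5,2) = 3.
Cage d needs sum 10, which forces (5,3) = 2.
Cage b needs sum 10; hence (4,2) = 1.
Row 5 now contains 2, leaving (5,1) = 1.
The only place for 4 in row 4 is (4,1).
The 4 cells of cage b must have sum 10; hence (3,2) = 4.
Row 3 now contains 4, which forces (3,3) = 1.
Cage c needs two cells with sum 7, which forces (1,1) = 2.
Column 2 now contains 4; hence (1,2) = 5.
Cage a needs sum 8, which forces (2,4) = 1.
The two cells of cage e must have sum 6, which forces (3,4) = 5.
5 is placed in column 4, leaving (5,4) = 4.
Row 5 now contains 4, so (5,5) = 5.
Column 4 now contains 4, which forces (1,4) = 3.
Cage i has sum 10, which forces (1,5) = 1.
Cage f's pair has sum 8, which forces (2,1) = 5.
Cage i needs sum 10, which forces (2,5) = 4.
Row 3 already has 5, so (3,1) = 3.
The 4 cells of cage i must have sum 10, which forces (3,5) = 2.
3 is placed in column 4, which forces (4,4) = 2.
Column 5 now contains 2, so (4,5) = 3.
3 is placed in row 1, so (1,3) = 4.
4 is placed in row 2, so (2,3) = 3.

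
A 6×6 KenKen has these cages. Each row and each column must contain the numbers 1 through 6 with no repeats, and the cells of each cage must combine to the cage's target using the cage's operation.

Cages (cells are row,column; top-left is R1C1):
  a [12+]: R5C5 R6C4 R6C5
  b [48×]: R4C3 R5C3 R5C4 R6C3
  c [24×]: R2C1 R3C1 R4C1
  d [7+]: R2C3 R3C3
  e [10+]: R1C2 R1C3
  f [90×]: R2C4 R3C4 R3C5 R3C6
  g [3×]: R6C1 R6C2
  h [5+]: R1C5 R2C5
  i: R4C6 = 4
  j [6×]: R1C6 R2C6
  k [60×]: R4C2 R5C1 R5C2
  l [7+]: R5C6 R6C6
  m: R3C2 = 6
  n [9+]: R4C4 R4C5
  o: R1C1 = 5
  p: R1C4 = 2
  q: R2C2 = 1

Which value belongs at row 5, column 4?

4

Cage o is a single given cell, leaving R1C1 = 5.
Cage p is given; hence R1C4 = 2.
Q is a freebie, which forces R2C2 = 1.
M is a freebie, which forces R3C2 = 6.
Cage i is a single given cell, leaving R4C6 = 4.
Column 2 now contains 1, which forces R6C2 = 3.
Column 2 now contains 6, so R1C2 = 4.
The two cells of cage e must have sum 10; hence R1C3 = 6.
Row 6 already has 3; hence R6C1 = 1.
The 3 cells of cage k must have product 60, so R5C1 = 6.
Row 5 already has 6, leaving R5C4 = 4.
The 4 cells of cage b must have product 48, so R6C3 = 4.
The only place for 5 in row 2 is R2C3.
Column 3 now contains 5, which forces R3C3 = 2.
Cage f has product 90, so R2C4 = 6.
Row 2 already has 6; hence R2C6 = 2.
Column 4 already has 6, so R4C4 = 3.
Row 4 now contains 3; hence R4C5 = 6.
Column 4 already has 6; hence R6C4 = 5.
Row 6 now contains 5, which forces R6C5 = 2.
Row 6 now contains 5; hence R6C6 = 6.
The two cells of cage h must have sum 5, leaving R1C5 = 1.
Cage j needs two cells with product 6, so R1C6 = 3.
Row 2 already has 2, so R2C5 = 4.
Column 4 now contains 5, leaving R3C4 = 1.
3 is placed in column 6, which forces R3C6 = 5.
Row 4 now contains 3, so R4C1 = 2.
Row 4 now contains 2, so R4C2 = 5.
Row 4 now contains 3, so R4C3 = 1.
Column 2 already has 5, which forces R5C2 = 2.
The 4 cells of cage b must have product 48, so R5C3 = 3.
The 3 cells of cage a must have sum 12; hence R5C5 = 5.
Cage l needs two cells with sum 7, leaving R5C6 = 1.
Row 2 now contains 4; hence R2C1 = 3.
Cage c has product 24, so R3C1 = 4.
Row 3 already has 5, leaving R3C5 = 3.
Completed grid: 5 4 6 2 1 3 / 3 1 5 6 4 2 / 4 6 2 1 3 5 / 2 5 1 3 6 4 / 6 2 3 4 5 1 / 1 3 4 5 2 6.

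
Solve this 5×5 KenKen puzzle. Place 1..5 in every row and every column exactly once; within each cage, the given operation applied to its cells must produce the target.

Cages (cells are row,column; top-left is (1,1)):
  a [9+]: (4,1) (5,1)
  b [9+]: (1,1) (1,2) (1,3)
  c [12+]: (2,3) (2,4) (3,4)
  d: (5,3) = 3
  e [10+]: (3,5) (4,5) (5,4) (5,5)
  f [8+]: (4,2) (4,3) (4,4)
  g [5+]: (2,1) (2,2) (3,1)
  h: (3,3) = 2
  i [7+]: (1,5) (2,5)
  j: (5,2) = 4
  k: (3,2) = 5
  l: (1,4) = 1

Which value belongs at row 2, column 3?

Cage l is given; hence (1,4) = 1.
Cage k is a single given cell, so (3,2) = 5.
H is a freebie, leaving (3,3) = 2.
Cage j is a single given cell; hence (5,2) = 4.
D is a freebie, so (5,3) = 3.
Row 5 already has 3, leaving (5,4) = 2.
Cage b has sum 9, so (1,3) = 4.
The 3 cells of cage g must have sum 5; hence (2,1) = 3.
Cage g has sum 5, leaving (2,2) = 1.
4 is placed in column 3; hence (2,3) = 5.
5 is placed in row 2, leaving (2,4) = 4.
Row 2 already has 4, which forces (2,5) = 2.
2 is placed in row 3, which forces (3,1) = 1.
4 is placed in column 4; hence (3,4) = 3.
Row 3 already has 3, leaving (3,5) = 4.
Cage a needs two cells with sum 9, leaving (4,1) = 4.
4 is placed in column 3; hence (4,3) = 1.
Column 4 already has 3, which forces (4,4) = 5.
Column 5 already has 4, leaving (4,5) = 3.
Row 5 already has 4, so (5,1) = 5.
5 is placed in row 5, so (5,5) = 1.
Column 1 already has 3; hence (1,1) = 2.
The 3 cells of cage b must have sum 9; hence (1,2) = 3.
Column 5 already has 3, leaving (1,5) = 5.
Row 4 already has 3, which forces (4,2) = 2.
The full grid is 2 3 4 1 5 / 3 1 5 4 2 / 1 5 2 3 4 / 4 2 1 5 3 / 5 4 3 2 1.

5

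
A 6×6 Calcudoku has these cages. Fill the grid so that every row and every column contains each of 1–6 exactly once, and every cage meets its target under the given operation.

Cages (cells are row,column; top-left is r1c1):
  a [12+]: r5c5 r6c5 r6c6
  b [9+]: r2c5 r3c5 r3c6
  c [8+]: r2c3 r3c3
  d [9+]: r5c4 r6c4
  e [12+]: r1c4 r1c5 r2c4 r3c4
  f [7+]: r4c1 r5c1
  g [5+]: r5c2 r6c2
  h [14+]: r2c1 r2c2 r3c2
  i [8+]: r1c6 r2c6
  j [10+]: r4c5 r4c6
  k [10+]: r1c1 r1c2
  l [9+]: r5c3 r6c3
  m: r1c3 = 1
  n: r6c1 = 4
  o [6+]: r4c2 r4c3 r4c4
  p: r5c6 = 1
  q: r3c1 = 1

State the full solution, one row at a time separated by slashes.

M is a freebie, leaving r1c3 = 1.
Cage q is given, leaving r3c1 = 1.
P is a freebie, so r5c6 = 1.
Cage n is given, which forces r6c1 = 4.
4 is placed in column 1, which forces r1c1 = 6.
Cage k's pair has sum 10, leaving r1c2 = 4.
In row 4, 5 can only go at r4c1, so r4c1 = 5.
5 is placed in column 1, so r2c1 = 3.
5 is placed in column 1, which forces r5c1 = 2.
Row 5 now contains 2, which forces r5c2 = 3.
Column 2 now contains 3, leaving r6c2 = 2.
2 is placed in column 2, which forces r4c2 = 1.
In row 5, 5 can only go at r5c5, so r5c5 = 5.
The 3 cells of cage a must have sum 12, which forces r6c5 = 1.
The 3 cells of cage a must have sum 12, leaving r6c6 = 6.
Cage i's pair has sum 8, which forces r1c6 = 3.
6 is placed in column 6; hence r2c6 = 5.
The two cells of cage j must have sum 10, which forces r4c5 = 6.
6 is placed in column 6, which forces r4c6 = 4.
Cage e has sum 12, leaving r1c4 = 5.
3 is placed in row 1, which forces r1c5 = 2.
5 is placed in row 2, so r2c2 = 6.
6 is placed in row 2, leaving r2c3 = 2.
2 is placed in row 2; hence r2c4 = 1.
The 3 cells of cage b must have sum 9, leaving r2c5 = 4.
The 3 cells of cage h must have sum 14, which forces r3c2 = 5.
Column 3 now contains 2; hence r3c3 = 6.
Cage b needs sum 9; hence r3c5 = 3.
Column 6 now contains 4, leaving r3c6 = 2.
Column 3 now contains 2; hence r4c3 = 3.
Row 4 now contains 3, so r4c4 = 2.
Column 3 now contains 6; hence r5c3 = 4.
4 is placed in row 5, which forces r5c4 = 6.
Column 3 now contains 3; hence r6c3 = 5.
Column 4 already has 5, so r6c4 = 3.
Row 3 already has 3, which forces r3c4 = 4.

6 4 1 5 2 3 / 3 6 2 1 4 5 / 1 5 6 4 3 2 / 5 1 3 2 6 4 / 2 3 4 6 5 1 / 4 2 5 3 1 6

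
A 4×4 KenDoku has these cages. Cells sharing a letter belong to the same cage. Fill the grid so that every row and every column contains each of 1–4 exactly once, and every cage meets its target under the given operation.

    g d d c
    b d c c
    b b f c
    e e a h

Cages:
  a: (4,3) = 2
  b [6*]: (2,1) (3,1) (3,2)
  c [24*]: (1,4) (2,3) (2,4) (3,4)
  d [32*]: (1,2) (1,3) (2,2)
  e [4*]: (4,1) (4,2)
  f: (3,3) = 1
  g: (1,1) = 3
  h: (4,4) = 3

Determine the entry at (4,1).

G is a freebie, leaving (1,1) = 3.
The 3 cells of cage d must have product 32; hence (1,2) = 2.
Cage d has product 32; hence (1,3) = 4.
Row 1 already has 4; hence (1,4) = 1.
Cage d has product 32, which forces (2,2) = 4.
Cage f is a single given cell, leaving (3,3) = 1.
Column 2 now contains 4, leaving (4,2) = 1.
Cage a is given, so (4,3) = 2.
Cage h is a single given cell, which forces (4,4) = 3.
The 3 cells of cage b must have product 6, leaving (2,1) = 1.
Column 3 now contains 2, leaving (2,3) = 3.
Column 4 now contains 3, which forces (2,4) = 2.
Row 3 already has 1, which forces (3,1) = 2.
Row 3 already has 1, which forces (3,2) = 3.
Cage c has product 24, so (3,4) = 4.
Row 4 already has 1, leaving (4,1) = 4.
Filled in: 3 2 4 1 / 1 4 3 2 / 2 3 1 4 / 4 1 2 3.

4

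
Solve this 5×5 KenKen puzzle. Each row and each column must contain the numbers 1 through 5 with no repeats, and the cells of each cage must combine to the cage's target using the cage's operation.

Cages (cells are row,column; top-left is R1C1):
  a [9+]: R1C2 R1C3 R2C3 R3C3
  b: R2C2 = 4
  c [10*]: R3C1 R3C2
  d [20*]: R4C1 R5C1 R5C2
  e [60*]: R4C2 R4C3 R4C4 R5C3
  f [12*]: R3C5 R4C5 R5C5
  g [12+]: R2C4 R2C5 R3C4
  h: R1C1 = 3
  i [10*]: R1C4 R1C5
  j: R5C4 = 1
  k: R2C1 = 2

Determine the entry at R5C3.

H is a freebie, which forces R1C1 = 3.
Cage k is a single given cell, so R2C1 = 2.
B is a freebie, which forces R2C2 = 4.
Column 1 now contains 2, so R3C1 = 5.
Row 3 already has 5; hence R3C2 = 2.
Cage j is a single given cell, which forces R5C4 = 1.
2 is placed in column 2; hence R1C2 = 1.
Cage g needs sum 12; hence R3C4 = 4.
The 3 cells of cage d must have product 20, leaving R4C1 = 1.
Row 5 already has 1, so R5C1 = 4.
Row 5 already has 1, which forces R5C2 = 5.
Row 5 already has 4, which forces R5C5 = 3.
Cage g needs sum 12, leaving R2C4 = 3.
Column 5 already has 3, which forces R2C5 = 5.
Column 5 already has 3; hence R3C5 = 1.
5 is placed in column 2, so R4C2 = 3.
Cage e needs product 60, so R4C3 = 5.
Cage e needs product 60; hence R4C4 = 2.
Column 5 already has 3, so R4C5 = 4.
3 is placed in row 5, leaving R5C3 = 2.
Column 3 now contains 2, so R1C3 = 4.
2 is placed in column 4, which forces R1C4 = 5.
Column 5 now contains 5, leaving R1C5 = 2.
5 is placed in row 2, leaving R2C3 = 1.
Row 3 now contains 1, so R3C3 = 3.
Completed grid: 3 1 4 5 2 / 2 4 1 3 5 / 5 2 3 4 1 / 1 3 5 2 4 / 4 5 2 1 3.

2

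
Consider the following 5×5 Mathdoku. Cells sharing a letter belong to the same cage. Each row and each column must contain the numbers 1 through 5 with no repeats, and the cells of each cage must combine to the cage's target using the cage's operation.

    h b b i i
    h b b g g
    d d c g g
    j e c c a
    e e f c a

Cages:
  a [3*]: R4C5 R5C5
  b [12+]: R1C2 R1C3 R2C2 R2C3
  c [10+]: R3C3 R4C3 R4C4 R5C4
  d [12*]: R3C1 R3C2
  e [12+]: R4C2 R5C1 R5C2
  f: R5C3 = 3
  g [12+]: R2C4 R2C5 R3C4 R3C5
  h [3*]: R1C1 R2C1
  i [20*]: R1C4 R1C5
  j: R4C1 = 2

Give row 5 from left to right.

Cage j is a single given cell, which forces R4C1 = 2.
Cage f is given, leaving R5C3 = 3.
3 is placed in row 5; hence R5C5 = 1.
Column 5 now contains 1, which forces R4C5 = 3.
Row 4 now contains 3, leaving R4C2 = 5.
Row 4 now contains 5, leaving R4C4 = 1.
Cage e needs sum 12, so R5C1 = 5.
Cage e needs sum 12; hence R5C2 = 2.
Row 5 already has 2, leaving R5C4 = 4.
Column 4 now contains 4, leaving R1C4 = 5.
Cage i's pair has product 20; hence R1C5 = 4.
Cage c has sum 10, so R3C3 = 1.
1 is placed in row 4, so R4C3 = 4.
The 4 cells of cage b must have sum 12; hence R1C2 = 1.
Column 3 now contains 1, so R1C3 = 2.
Cage b has sum 12, which forces R2C2 = 4.
The 4 cells of cage b must have sum 12, which forces R2C3 = 5.
5 is placed in row 2, so R2C5 = 2.
4 is placed in column 2, which forces R3C2 = 3.
Row 3 already has 3, so R3C4 = 2.
Column 5 now contains 2; hence R3C5 = 5.
Row 1 already has 1; hence R1C1 = 3.
Cage h needs two cells with product 3; hence R2C1 = 1.
Row 2 already has 2, so R2C4 = 3.
Row 3 already has 3, so R3C1 = 4.
The full grid is 3 1 2 5 4 / 1 4 5 3 2 / 4 3 1 2 5 / 2 5 4 1 3 / 5 2 3 4 1.

5 2 3 4 1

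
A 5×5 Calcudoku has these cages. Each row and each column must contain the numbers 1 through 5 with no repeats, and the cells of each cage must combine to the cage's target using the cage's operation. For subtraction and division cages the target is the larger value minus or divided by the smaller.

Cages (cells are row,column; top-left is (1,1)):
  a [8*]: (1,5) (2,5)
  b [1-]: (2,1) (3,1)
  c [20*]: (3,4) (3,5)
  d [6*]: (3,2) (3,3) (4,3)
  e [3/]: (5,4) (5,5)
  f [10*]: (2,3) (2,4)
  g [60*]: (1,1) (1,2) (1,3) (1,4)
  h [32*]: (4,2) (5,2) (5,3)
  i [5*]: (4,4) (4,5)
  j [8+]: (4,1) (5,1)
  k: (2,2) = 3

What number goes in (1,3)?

1

Cage k is given, leaving (2,2) = 3.
The 3 cells of cage h must have product 32, which forces (4,2) = 4.
Cage h needs product 32; hence (5,2) = 2.
The 3 cells of cage h must have product 32, which forces (5,3) = 4.
Column 2 already has 2, which forces (3,2) = 1.
Column 2 already has 1, so (1,2) = 5.
Row 1 needs a 2, and only (1,5) is open for it.
2 is placed in column 5, which forces (2,5) = 4.
4 is placed in column 5, so (3,5) = 5.
Column 5 already has 5, so (4,5) = 1.
1 is placed in column 5, which forces (5,5) = 3.
Row 3 now contains 5, leaving (3,4) = 4.
Cage j needs two cells with sum 8, leaving (4,1) = 3.
Row 4 now contains 3, leaving (4,3) = 2.
Row 4 already has 1, which forces (4,4) = 5.
Row 5 now contains 3, leaving (5,1) = 5.
Row 5 now contains 3; hence (5,4) = 1.
Cage g has product 60, so (1,1) = 4.
The 4 cells of cage g must have product 60, leaving (1,3) = 1.
1 is placed in column 4, so (1,4) = 3.
Cage b's pair has difference 1; hence (2,1) = 1.
2 is placed in column 3, so (2,3) = 5.
5 is placed in column 4, which forces (2,4) = 2.
Column 1 already has 3, which forces (3,1) = 2.
2 is placed in column 3, which forces (3,3) = 3.
The full grid is 4 5 1 3 2 / 1 3 5 2 4 / 2 1 3 4 5 / 3 4 2 5 1 / 5 2 4 1 3.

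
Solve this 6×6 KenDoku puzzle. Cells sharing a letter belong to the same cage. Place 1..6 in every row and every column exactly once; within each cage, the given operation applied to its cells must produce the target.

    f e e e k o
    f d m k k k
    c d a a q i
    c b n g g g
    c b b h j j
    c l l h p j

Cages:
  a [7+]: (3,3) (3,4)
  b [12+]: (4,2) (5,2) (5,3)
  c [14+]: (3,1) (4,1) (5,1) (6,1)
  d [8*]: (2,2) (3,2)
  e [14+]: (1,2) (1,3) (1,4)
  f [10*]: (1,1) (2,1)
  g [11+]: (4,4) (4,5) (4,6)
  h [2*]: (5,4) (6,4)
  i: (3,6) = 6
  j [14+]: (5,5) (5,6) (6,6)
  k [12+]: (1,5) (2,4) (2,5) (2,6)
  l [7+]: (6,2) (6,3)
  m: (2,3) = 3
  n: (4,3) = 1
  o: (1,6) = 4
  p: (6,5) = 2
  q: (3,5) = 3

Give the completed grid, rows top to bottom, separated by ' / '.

Cage o is given, which forces (1,6) = 4.
Cage m is given, which forces (2,3) = 3.
Q is a freebie, leaving (3,5) = 3.
Cage i is a single given cell, so (3,6) = 6.
N is a freebie, which forces (4,3) = 1.
Cage p is given, which forces (6,5) = 2.
Cage h needs two cells with product 2, which forces (5,4) = 2.
The 3 cells of cage j must have sum 14; hence (5,5) = 6.
2 is placed in row 6, leaving (6,4) = 1.
Cage a's pair has sum 7, so (3,3) = 2.
Column 4 now contains 2; hence (3,4) = 5.
5 is placed in column 4, so (4,4) = 4.
4 is placed in row 4, which forces (4,5) = 5.
Cage g has sum 11, leaving (4,6) = 2.
Row 6 already has 1, leaving (6,2) = 3.
The two cells of cage l must have sum 7, which forces (6,3) = 4.
Row 6 already has 3, leaving (6,6) = 5.
Cage e has sum 14, so (1,4) = 3.
5 is placed in column 5, which forces (1,5) = 1.
Cage d's pair has product 8, which forces (2,2) = 2.
Column 4 now contains 4; hence (2,4) = 6.
Cage k has sum 12, leaving (2,5) = 4.
2 is placed in column 6, so (2,6) = 1.
Row 3 now contains 2, so (3,2) = 4.
The 4 cells of cage c must have sum 14, leaving (4,1) = 3.
Column 2 already has 3; hence (4,2) = 6.
Cage b needs sum 12, which forces (5,2) = 1.
4 is placed in column 3, so (5,3) = 5.
Column 6 now contains 5, leaving (5,6) = 3.
5 is placed in row 6, which forces (6,1) = 6.
Cage f's pair has product 10, leaving (1,1) = 2.
6 is placed in column 2, leaving (1,2) = 5.
Column 3 already has 5, which forces (1,3) = 6.
Row 2 already has 2, leaving (2,1) = 5.
Row 3 already has 4; hence (3,1) = 1.
1 is placed in row 5; hence (5,1) = 4.

2 5 6 3 1 4 / 5 2 3 6 4 1 / 1 4 2 5 3 6 / 3 6 1 4 5 2 / 4 1 5 2 6 3 / 6 3 4 1 2 5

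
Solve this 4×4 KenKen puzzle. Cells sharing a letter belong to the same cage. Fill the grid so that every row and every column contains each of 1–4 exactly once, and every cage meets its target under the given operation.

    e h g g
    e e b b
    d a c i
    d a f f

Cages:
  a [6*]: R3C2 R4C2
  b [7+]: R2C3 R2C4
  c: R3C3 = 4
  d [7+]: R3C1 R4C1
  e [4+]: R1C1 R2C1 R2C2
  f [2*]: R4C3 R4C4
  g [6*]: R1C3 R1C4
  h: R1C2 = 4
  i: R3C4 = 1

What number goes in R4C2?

3

The 3 cells of cage e must have sum 4, leaving R1C1 = 1.
Cage h is given, leaving R1C2 = 4.
The 3 cells of cage e must have sum 4, so R2C1 = 2.
Cage e has sum 4; hence R2C2 = 1.
C is a freebie, which forces R3C3 = 4.
I is a freebie, so R3C4 = 1.
1 is placed in column 4; hence R4C4 = 2.
The two cells of cage g must have product 6, leaving R1C3 = 2.
Column 4 already has 2; hence R1C4 = 3.
Column 3 already has 4; hence R2C3 = 3.
Cage b's pair has sum 7, which forces R2C4 = 4.
4 is placed in row 3; hence R3C1 = 3.
Cage a's pair has product 6, so R3C2 = 2.
The two cells of cage d must have sum 7, leaving R4C1 = 4.
Row 4 now contains 2, leaving R4C2 = 3.
Row 4 now contains 2, so R4C3 = 1.
The full grid is 1 4 2 3 / 2 1 3 4 / 3 2 4 1 / 4 3 1 2.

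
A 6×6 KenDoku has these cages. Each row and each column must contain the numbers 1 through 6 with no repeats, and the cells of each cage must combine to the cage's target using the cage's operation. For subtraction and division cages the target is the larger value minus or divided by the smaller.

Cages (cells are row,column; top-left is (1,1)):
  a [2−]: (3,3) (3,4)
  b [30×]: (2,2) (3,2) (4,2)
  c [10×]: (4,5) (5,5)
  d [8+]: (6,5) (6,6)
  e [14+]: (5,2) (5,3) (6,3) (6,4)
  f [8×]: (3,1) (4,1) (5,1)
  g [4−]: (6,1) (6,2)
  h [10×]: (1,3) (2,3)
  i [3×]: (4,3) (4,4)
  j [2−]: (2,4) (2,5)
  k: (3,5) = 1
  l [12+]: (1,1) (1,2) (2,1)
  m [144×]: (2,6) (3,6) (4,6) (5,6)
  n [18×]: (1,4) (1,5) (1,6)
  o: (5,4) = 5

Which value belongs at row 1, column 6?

1

Cage k is given; hence (3,5) = 1.
O is a freebie, which forces (5,4) = 5.
Row 5 already has 5, which forces (5,5) = 2.
Column 5 already has 2, leaving (4,5) = 5.
In column 5, 4 can only go at (2,5), so (2,5) = 4.
In column 6, 1 can only go at (1,6), so (1,6) = 1.
Column 6 needs a 5, and only (6,6) is open for it.
Cage d needs two cells with sum 8, so (6,5) = 3.
Cage n has product 18, so (1,4) = 3.
3 is placed in column 5; hence (1,5) = 6.
Column 4 now contains 3, leaving (4,4) = 1.
Row 4 now contains 1, so (4,3) = 3.
Cage f needs product 8, leaving (5,1) = 1.
Cage e has sum 14; hence (5,2) = 3.
Cage e has sum 14, which forces (6,3) = 1.
The 3 cells of cage b must have product 30, which forces (2,2) = 1.
Column 2 already has 3, so (3,2) = 5.
Cage b needs product 30, leaving (4,2) = 6.
Column 2 already has 6; hence (6,2) = 2.
Column 2 already has 2; hence (1,2) = 4.
Row 6 already has 2, so (6,1) = 6.
6 is placed in row 6, which forces (6,4) = 4.
The 3 cells of cage l must have sum 12, leaving (1,1) = 5.
5 is placed in row 1; hence (1,3) = 2.
6 is placed in column 1; hence (2,1) = 3.
Column 3 now contains 2, so (2,3) = 5.
Cage a needs two cells with difference 2, leaving (3,3) = 4.
Cage e has sum 14, which forces (5,3) = 6.
6 is placed in row 5, leaving (5,6) = 4.
Cage m needs product 144, so (2,6) = 6.
Row 3 now contains 4, so (3,1) = 2.
2 is placed in row 3, leaving (3,4) = 6.
The 4 cells of cage m must have product 144, so (3,6) = 3.
The 3 cells of cage f must have product 8, leaving (4,1) = 4.
Column 6 now contains 4, so (4,6) = 2.
Row 2 now contains 6, which forces (2,4) = 2.
The full grid is 5 4 2 3 6 1 / 3 1 5 2 4 6 / 2 5 4 6 1 3 / 4 6 3 1 5 2 / 1 3 6 5 2 4 / 6 2 1 4 3 5.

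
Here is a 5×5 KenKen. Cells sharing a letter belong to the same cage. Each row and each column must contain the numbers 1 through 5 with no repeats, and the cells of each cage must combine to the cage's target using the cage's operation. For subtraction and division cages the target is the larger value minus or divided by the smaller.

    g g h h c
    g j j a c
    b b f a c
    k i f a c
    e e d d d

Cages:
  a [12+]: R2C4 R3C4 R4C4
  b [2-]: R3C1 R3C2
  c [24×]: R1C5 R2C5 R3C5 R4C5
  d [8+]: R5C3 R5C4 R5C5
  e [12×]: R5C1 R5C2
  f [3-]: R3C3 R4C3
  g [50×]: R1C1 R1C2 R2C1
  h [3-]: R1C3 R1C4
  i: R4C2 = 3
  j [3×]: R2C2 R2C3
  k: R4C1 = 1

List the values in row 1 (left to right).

The 3 cells of cage g must have product 50, so R1C1 = 2.
Cage g has product 50; hence R1C2 = 5.
Cage g needs product 50, which forces R2C1 = 5.
Cage k is a single given cell, which forces R4C1 = 1.
Cage i is a single given cell; hence R4C2 = 3.
Column 2 now contains 3, so R5C2 = 4.
Column 2 now contains 3, which forces R2C2 = 1.
Cage j needs two cells with product 3, which forces R2C3 = 3.
Row 2 already has 3, which forces R2C4 = 4.
Row 2 already has 4; hence R2C5 = 2.
Column 2 now contains 1, leaving R3C2 = 2.
4 is placed in column 4, leaving R4C4 = 5.
Column 5 already has 2, which forces R4C5 = 4.
Row 5 already has 4, leaving R5C1 = 3.
Cage h needs two cells with difference 3, so R1C3 = 4.
4 is placed in column 4; hence R1C4 = 1.
Row 1 now contains 1; hence R1C5 = 3.
3 is placed in column 1, leaving R3C1 = 4.
Cage f needs two cells with difference 3, so R3C3 = 5.
Column 4 already has 5, leaving R3C4 = 3.
Column 5 now contains 3, leaving R3C5 = 1.
Row 4 already has 4, leaving R4C3 = 2.
Column 3 now contains 2, so R5C3 = 1.
1 is placed in column 4, leaving R5C4 = 2.
1 is placed in column 5, leaving R5C5 = 5.
The full grid is 2 5 4 1 3 / 5 1 3 4 2 / 4 2 5 3 1 / 1 3 2 5 4 / 3 4 1 2 5.

2 5 4 1 3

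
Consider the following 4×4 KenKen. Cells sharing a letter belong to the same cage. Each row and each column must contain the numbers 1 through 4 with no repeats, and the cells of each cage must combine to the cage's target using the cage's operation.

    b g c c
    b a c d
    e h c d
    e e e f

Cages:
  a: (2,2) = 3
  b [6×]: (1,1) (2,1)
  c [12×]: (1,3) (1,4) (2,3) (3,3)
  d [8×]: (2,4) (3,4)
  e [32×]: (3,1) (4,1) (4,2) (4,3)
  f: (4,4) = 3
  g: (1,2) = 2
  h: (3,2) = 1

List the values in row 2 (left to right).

Cage g is a single given cell, so (1,2) = 2.
Row 1 already has 2, which forces (1,4) = 1.
Cage a is a single given cell, so (2,2) = 3.
Cage e has product 32; hence (3,1) = 4.
Cage h is a single given cell, which forces (3,2) = 1.
4 is placed in row 3, so (3,4) = 2.
Column 2 now contains 1, which forces (4,2) = 4.
Cage f is given, which forces (4,4) = 3.
Row 1 already has 2, which forces (1,1) = 3.
The 4 cells of cage c must have product 12, which forces (1,3) = 4.
Row 2 already has 3, leaving (2,1) = 2.
Cage c needs product 12; hence (2,3) = 1.
2 is placed in column 4, which forces (2,4) = 4.
2 is placed in row 3, so (3,3) = 3.
Column 1 already has 2, leaving (4,1) = 1.
Column 3 now contains 1, leaving (4,3) = 2.
Filled in: 3 2 4 1 / 2 3 1 4 / 4 1 3 2 / 1 4 2 3.

2 3 1 4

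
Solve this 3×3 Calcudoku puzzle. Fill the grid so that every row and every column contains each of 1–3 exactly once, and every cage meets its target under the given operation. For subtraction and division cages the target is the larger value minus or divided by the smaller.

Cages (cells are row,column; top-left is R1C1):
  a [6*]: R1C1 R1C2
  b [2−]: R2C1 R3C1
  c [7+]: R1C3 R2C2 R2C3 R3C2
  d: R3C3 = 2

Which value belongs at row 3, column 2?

Cage d is a single given cell; hence R3C3 = 2.
Cage c has sum 7, which forces R2C2 = 2.
Cage c needs sum 7, so R3C2 = 1.
The two cells of cage a must have product 6, leaving R1C1 = 2.
Column 2 already has 2, which forces R1C2 = 3.
3 is placed in row 1, so R1C3 = 1.
Cage b's pair has difference 2, leaving R2C1 = 1.
Column 3 already has 1, leaving R2C3 = 3.
Row 3 now contains 1, so R3C1 = 3.
The full grid is 2 3 1 / 1 2 3 / 3 1 2.

1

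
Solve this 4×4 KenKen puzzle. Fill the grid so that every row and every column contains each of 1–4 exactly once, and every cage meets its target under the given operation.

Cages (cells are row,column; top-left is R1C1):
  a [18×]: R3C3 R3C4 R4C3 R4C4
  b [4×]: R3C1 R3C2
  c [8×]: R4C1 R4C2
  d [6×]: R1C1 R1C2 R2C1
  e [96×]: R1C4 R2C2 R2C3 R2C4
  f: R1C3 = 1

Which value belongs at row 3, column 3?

2

F is a freebie, which forces R1C3 = 1.
Cage e needs product 96, which forces R1C4 = 4.
Cage d has product 6, leaving R2C1 = 1.
Column 1 already has 1; hence R3C1 = 4.
Row 3 now contains 4; hence R3C2 = 1.
1 is placed in row 3, so R3C4 = 3.
Column 1 now contains 4, so R4C1 = 2.
Row 4 now contains 2, so R4C2 = 4.
Row 4 now contains 2, leaving R4C3 = 3.
3 is placed in column 4; hence R4C4 = 1.
Column 1 already has 2, leaving R1C1 = 3.
Cage d needs product 6; hence R1C2 = 2.
The 4 cells of cage e must have product 96, leaving R2C2 = 3.
Cage e has product 96; hence R2C3 = 4.
3 is placed in column 4, leaving R2C4 = 2.
Row 3 already has 3, which forces R3C3 = 2.
Completed grid: 3 2 1 4 / 1 3 4 2 / 4 1 2 3 / 2 4 3 1.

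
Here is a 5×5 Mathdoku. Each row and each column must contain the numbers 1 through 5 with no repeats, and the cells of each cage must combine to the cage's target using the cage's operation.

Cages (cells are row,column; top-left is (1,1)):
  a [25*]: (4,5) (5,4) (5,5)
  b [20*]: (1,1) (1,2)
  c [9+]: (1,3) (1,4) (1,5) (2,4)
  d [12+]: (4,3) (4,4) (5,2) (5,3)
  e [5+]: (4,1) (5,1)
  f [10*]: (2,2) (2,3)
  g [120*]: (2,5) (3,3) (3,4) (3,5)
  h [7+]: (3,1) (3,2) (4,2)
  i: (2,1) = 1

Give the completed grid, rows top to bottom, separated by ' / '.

5 4 3 1 2 / 1 5 2 3 4 / 4 1 5 2 3 / 3 2 1 4 5 / 2 3 4 5 1

I is a freebie, so (2,1) = 1.
Cage a has product 25, so (4,5) = 5.
Cage a needs product 25; hence (5,4) = 5.
The 3 cells of cage a must have product 25, so (5,5) = 1.
The 4 cells of cage g must have product 120; hence (3,3) = 5.
Cage f needs two cells with product 10, which forces (2,2) = 5.
Column 3 already has 5; hence (2,3) = 2.
Row 2 already has 2, so (2,4) = 3.
Row 2 now contains 3, which forces (2,5) = 4.
Cage b needs two cells with product 20, which forces (1,1) = 5.
5 is placed in column 2, leaving (1,2) = 4.
Cage g needs product 120; hence (3,4) = 2.
The 4 cells of cage g must have product 120, which forces (3,5) = 3.
4 is placed in column 2; hence (5,2) = 3.
Row 5 already has 3, which forces (5,3) = 4.
Cage c needs sum 9; hence (1,3) = 3.
2 is placed in column 4, leaving (1,4) = 1.
Column 5 already has 3; hence (1,5) = 2.
Row 3 now contains 3, leaving (3,1) = 4.
Row 3 now contains 3, which forces (3,2) = 1.
The two cells of cage e must have sum 5, which forces (4,1) = 3.
The 3 cells of cage h must have sum 7; hence (4,2) = 2.
Cage d has sum 12, leaving (4,3) = 1.
Cage d has sum 12; hence (4,4) = 4.
Row 5 already has 3, which forces (5,1) = 2.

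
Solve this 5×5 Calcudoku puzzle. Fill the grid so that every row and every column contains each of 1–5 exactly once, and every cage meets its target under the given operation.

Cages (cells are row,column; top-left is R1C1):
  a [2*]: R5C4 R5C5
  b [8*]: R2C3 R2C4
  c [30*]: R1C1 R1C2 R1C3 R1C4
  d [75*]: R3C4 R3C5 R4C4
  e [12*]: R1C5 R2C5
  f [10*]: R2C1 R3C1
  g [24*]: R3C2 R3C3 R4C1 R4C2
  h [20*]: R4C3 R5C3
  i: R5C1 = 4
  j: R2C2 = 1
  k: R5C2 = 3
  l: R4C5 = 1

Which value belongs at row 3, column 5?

Cage j is a single given cell, which forces R2C2 = 1.
Cage d has product 75; hence R3C4 = 3.
Cage d has product 75, so R3C5 = 5.
The 3 cells of cage d must have product 75, which forces R4C4 = 5.
L is a freebie, so R4C5 = 1.
Cage i is a single given cell; hence R5C1 = 4.
K is a freebie, leaving R5C2 = 3.
Row 5 already has 4; hence R5C3 = 5.
1 is placed in column 5, leaving R5C5 = 2.
The two cells of cage f must have product 10, so R2C1 = 5.
5 is placed in row 3, which forces R3C1 = 2.
Row 3 now contains 2; hence R3C2 = 4.
Cage g has product 24, which forces R3C3 = 1.
The 4 cells of cage g must have product 24; hence R4C1 = 3.
Column 2 already has 4, leaving R4C2 = 2.
5 is placed in row 4, which forces R4C3 = 4.
Row 5 now contains 2, leaving R5C4 = 1.
3 is placed in column 1, leaving R1C1 = 1.
Column 2 now contains 2; hence R1C2 = 5.
Cage c has product 30, leaving R1C3 = 3.
Column 4 now contains 1, which forces R1C4 = 2.
3 is placed in row 1, leaving R1C5 = 4.
Column 3 already has 4, so R2C3 = 2.
Cage b's pair has product 8, so R2C4 = 4.
Column 5 now contains 4; hence R2C5 = 3.
Filled in: 1 5 3 2 4 / 5 1 2 4 3 / 2 4 1 3 5 / 3 2 4 5 1 / 4 3 5 1 2.

5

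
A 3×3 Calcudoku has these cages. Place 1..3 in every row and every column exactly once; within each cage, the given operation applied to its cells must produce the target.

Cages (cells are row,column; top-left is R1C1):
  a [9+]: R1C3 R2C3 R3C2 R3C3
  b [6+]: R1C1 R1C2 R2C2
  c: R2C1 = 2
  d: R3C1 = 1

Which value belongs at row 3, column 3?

Cage c is given; hence R2C1 = 2.
Cage d is a single given cell, leaving R3C1 = 1.
Cage a has sum 9, leaving R3C2 = 3.
Row 3 already has 1; hence R3C3 = 2.
Column 1 already has 1, leaving R1C1 = 3.
The 3 cells of cage b must have sum 6, which forces R1C2 = 2.
3 is placed in row 1; hence R1C3 = 1.
3 is placed in column 2, which forces R2C2 = 1.
Column 3 now contains 1, which forces R2C3 = 3.
Completed grid: 3 2 1 / 2 1 3 / 1 3 2.

2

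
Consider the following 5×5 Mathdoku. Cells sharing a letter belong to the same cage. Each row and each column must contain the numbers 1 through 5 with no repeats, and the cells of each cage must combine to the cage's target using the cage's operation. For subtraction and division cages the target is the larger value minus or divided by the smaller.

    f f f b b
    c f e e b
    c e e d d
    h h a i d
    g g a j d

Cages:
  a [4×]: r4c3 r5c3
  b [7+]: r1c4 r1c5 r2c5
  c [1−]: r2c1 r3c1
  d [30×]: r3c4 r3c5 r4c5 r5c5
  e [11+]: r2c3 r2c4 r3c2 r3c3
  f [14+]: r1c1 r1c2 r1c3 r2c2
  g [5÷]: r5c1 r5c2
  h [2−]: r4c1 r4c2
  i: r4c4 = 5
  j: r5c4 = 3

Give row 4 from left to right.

2 4 1 5 3

Cage i is a single given cell; hence r4c4 = 5.
Cage j is given, which forces r5c4 = 3.
Row 5 needs a 2, and only r5c5 is open for it.
Cage d needs product 30, which forces r3c4 = 1.
The 4 cells of cage d must have product 30, so r3c5 = 5.
Cage d has product 30, which forces r4c5 = 3.
1 is placed in column 4, so r1c4 = 2.
Column 4 already has 2, leaving r2c4 = 4.
Row 2 now contains 4, so r2c5 = 1.
1 is placed in column 5, which forces r1c5 = 4.
The 4 cells of cage e must have sum 11, leaving r2c3 = 2.
The 4 cells of cage e must have sum 11, which forces r3c2 = 2.
Cage e has sum 11, so r3c3 = 3.
Column 2 now contains 2, which forces r4c2 = 4.
Row 4 now contains 4; hence r4c3 = 1.
1 is placed in column 3, which forces r5c3 = 4.
1 is placed in column 3, leaving r1c3 = 5.
2 is placed in row 2; hence r2c2 = 5.
3 is placed in row 3, which forces r3c1 = 4.
Row 4 now contains 4, which forces r4c1 = 2.
5 is placed in column 2, which forces r5c2 = 1.
Cage f has sum 14, which forces r1c1 = 1.
1 is placed in column 2, which forces r1c2 = 3.
Row 2 already has 5, so r2c1 = 3.
1 is placed in row 5, which forces r5c1 = 5.
The full grid is 1 3 5 2 4 / 3 5 2 4 1 / 4 2 3 1 5 / 2 4 1 5 3 / 5 1 4 3 2.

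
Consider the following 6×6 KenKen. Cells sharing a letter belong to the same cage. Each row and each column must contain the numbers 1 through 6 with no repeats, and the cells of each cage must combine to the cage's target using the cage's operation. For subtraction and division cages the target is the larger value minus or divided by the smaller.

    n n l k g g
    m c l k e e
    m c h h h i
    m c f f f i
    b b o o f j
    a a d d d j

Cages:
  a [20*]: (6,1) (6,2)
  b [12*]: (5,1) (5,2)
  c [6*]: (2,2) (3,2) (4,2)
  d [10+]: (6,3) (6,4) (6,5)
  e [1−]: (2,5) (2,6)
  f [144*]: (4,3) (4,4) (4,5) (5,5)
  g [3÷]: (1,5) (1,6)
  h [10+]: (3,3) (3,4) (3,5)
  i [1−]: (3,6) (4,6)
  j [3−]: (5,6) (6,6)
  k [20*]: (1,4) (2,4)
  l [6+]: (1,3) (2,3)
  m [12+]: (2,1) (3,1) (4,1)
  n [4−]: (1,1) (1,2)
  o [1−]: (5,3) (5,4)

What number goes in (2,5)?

In row 6, 2 can only go at (6,6), so (6,6) = 2.
The two cells of cage j must have difference 3, leaving (5,6) = 5.
In row 4, 5 can only go at (4,1), so (4,1) = 5.
Column 1 now contains 5; hence (6,1) = 4.
Cage a's pair has product 20, which forces (6,2) = 5.
In column 1, 3 can only go at (5,1), so (5,1) = 3.
The two cells of cage b must have product 12, so (5,2) = 4.
In row 5, 6 can only go at (5,5), so (5,5) = 6.
Column 1 needs a 2, and only (1,1) is open for it.
Row 1 now contains 2, so (1,2) = 6.
The only place for 6 in column 6 is (2,6).
Row 2 already has 6; hence (2,1) = 1.
Cage e's pair has difference 1, which forces (2,5) = 5.
Cage m has sum 12, which forces (3,1) = 6.
Cage l needs two cells with sum 6, leaving (1,3) = 4.
Cage k needs two cells with product 20, so (1,4) = 5.
5 is placed in row 2, which forces (2,3) = 2.
5 is placed in row 2, leaving (2,4) = 4.
Column 3 now contains 2, which forces (5,3) = 1.
Row 5 already has 1, so (5,4) = 2.
Row 2 now contains 2; hence (2,2) = 3.
Cage h has sum 10; hence (3,3) = 5.
The 4 cells of cage f must have product 144, so (4,3) = 6.
Cage f has product 144, so (4,4) = 1.
Cage f has product 144, so (4,5) = 4.
Row 4 now contains 4, leaving (4,6) = 3.
Column 3 now contains 6; hence (6,3) = 3.
3 is placed in row 6, so (6,4) = 6.
3 is placed in row 6; hence (6,5) = 1.
Column 5 now contains 1, leaving (1,5) = 3.
3 is placed in column 6, leaving (1,6) = 1.
The 3 cells of cage c must have product 6, which forces (3,2) = 1.
Column 4 already has 1, so (3,4) = 3.
4 is placed in column 5, leaving (3,5) = 2.
3 is placed in column 6; hence (3,6) = 4.
Row 4 now contains 1, leaving (4,2) = 2.
Completed grid: 2 6 4 5 3 1 / 1 3 2 4 5 6 / 6 1 5 3 2 4 / 5 2 6 1 4 3 / 3 4 1 2 6 5 / 4 5 3 6 1 2.

5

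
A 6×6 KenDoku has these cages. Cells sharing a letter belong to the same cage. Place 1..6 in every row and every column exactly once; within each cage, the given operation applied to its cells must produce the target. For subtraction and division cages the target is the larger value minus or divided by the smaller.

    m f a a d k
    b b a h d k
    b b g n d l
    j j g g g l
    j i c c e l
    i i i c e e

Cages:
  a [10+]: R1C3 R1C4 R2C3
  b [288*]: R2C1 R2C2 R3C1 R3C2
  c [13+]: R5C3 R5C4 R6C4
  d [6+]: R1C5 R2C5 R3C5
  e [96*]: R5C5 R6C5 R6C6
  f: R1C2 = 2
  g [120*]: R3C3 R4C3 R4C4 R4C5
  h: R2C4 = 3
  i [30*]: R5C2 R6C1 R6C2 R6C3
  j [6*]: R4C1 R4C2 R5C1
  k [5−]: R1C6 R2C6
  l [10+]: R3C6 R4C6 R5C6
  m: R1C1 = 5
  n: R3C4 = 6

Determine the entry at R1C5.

Cage m is a single given cell, leaving R1C1 = 5.
F is a freebie, so R1C2 = 2.
Cage h is given, leaving R2C4 = 3.
Cage n is given, which forces R3C4 = 6.
Cage e has product 96, which forces R5C5 = 4.
Cage e has product 96, so R6C5 = 6.
Cage e has product 96; hence R6C6 = 4.
Cage c has sum 13, so R5C3 = 6.
Column 3 already has 6, which forces R2C3 = 5.
The only place for 3 in row 1 is R1C5.
In row 1, 6 can only go at R1C6, so R1C6 = 6.
Column 6 now contains 6, which forces R2C6 = 1.
Row 2 now contains 1, so R2C5 = 2.
The 3 cells of cage d must have sum 6; hence R3C5 = 1.
2 is placed in column 5; hence R4C5 = 5.
Row 3 needs a 5, and only R3C6 is open for it.
Row 3 needs a 2, and only R3C3 is open for it.
The 4 cells of cage g must have product 120, which forces R4C3 = 3.
Cage g needs product 120, so R4C4 = 4.
Row 4 now contains 3, so R4C6 = 2.
2 is placed in column 6, which forces R5C6 = 3.
Cage i has product 30, so R6C1 = 2.
Column 3 already has 3, which forces R6C3 = 1.
Row 6 now contains 2, leaving R6C4 = 5.
Column 3 already has 1, so R1C3 = 4.
Column 4 already has 4; hence R1C4 = 1.
Cage j has product 6, so R4C1 = 6.
Row 4 now contains 3, so R4C2 = 1.
Column 1 already has 2, which forces R5C1 = 1.
Cage i has product 30; hence R5C2 = 5.
5 is placed in column 4, so R5C4 = 2.
Row 6 now contains 5; hence R6C2 = 3.
Column 1 already has 6, leaving R2C1 = 4.
Cage b has product 288; hence R2C2 = 6.
Cage b needs product 288, which forces R3C1 = 3.
3 is placed in column 2; hence R3C2 = 4.
Completed grid: 5 2 4 1 3 6 / 4 6 5 3 2 1 / 3 4 2 6 1 5 / 6 1 3 4 5 2 / 1 5 6 2 4 3 / 2 3 1 5 6 4.

3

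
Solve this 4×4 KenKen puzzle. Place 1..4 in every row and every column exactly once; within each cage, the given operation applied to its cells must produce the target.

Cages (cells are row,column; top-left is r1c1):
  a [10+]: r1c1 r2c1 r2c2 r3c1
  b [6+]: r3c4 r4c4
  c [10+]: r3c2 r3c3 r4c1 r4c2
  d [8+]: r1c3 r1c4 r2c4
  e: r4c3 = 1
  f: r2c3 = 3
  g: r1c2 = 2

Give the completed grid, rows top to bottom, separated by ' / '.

1 2 4 3 / 2 4 3 1 / 3 1 2 4 / 4 3 1 2

Cage g is a single given cell, leaving r1c2 = 2.
Cage f is a single given cell, which forces r2c3 = 3.
Cage e is given; hence r4c3 = 1.
Column 3 already has 1; hence r1c3 = 4.
Cage d has sum 8, leaving r1c4 = 3.
The 3 cells of cage d must have sum 8, so r2c4 = 1.
Cage c has sum 10; hence r3c2 = 1.
Column 3 now contains 4, so r3c3 = 2.
Row 3 already has 2, leaving r3c4 = 4.
Column 4 already has 4, leaving r4c4 = 2.
Row 1 now contains 3, leaving r1c1 = 1.
Cage a needs sum 10, so r2c1 = 2.
1 is placed in row 2; hence r2c2 = 4.
Row 3 now contains 4; hence r3c1 = 3.
Column 1 already has 3, which forces r4c1 = 4.
Column 2 already has 4; hence r4c2 = 3.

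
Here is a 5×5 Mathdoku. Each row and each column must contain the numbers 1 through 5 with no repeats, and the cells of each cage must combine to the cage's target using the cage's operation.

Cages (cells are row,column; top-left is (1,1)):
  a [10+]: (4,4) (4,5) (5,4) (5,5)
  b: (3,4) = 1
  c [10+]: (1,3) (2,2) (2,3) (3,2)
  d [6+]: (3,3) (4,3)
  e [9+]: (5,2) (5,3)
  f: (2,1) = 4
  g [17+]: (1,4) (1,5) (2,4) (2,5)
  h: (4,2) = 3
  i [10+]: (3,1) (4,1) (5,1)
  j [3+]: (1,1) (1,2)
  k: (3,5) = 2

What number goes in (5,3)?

4

F is a freebie; hence (2,1) = 4.
Cage b is given, so (3,4) = 1.
Cage k is a single given cell, which forces (3,5) = 2.
H is a freebie; hence (4,2) = 3.
Row 1 needs a 3, and only (1,3) is open for it.
The 4 cells of cage c must have sum 10, so (3,2) = 4.
4 is placed in row 3, leaving (3,3) = 5.
4 is placed in column 2, leaving (5,2) = 5.
Column 3 already has 5, which forces (5,3) = 4.
Row 3 already has 5, so (3,1) = 3.
The 3 cells of cage i must have sum 10, leaving (4,1) = 5.
Cage d needs two cells with sum 6, so (4,3) = 1.
1 is placed in row 4, so (4,5) = 4.
The 3 cells of cage i must have sum 10, leaving (5,1) = 2.
2 is placed in row 5, leaving (5,4) = 3.
Row 5 now contains 3, leaving (5,5) = 1.
Column 1 now contains 2, which forces (1,1) = 1.
Cage j's pair has sum 3, leaving (1,2) = 2.
The 4 cells of cage g must have sum 17, which forces (1,4) = 4.
Column 5 now contains 4, which forces (1,5) = 5.
The 4 cells of cage c must have sum 10, leaving (2,2) = 1.
1 is placed in column 3, which forces (2,3) = 2.
Column 4 already has 3, so (2,4) = 5.
The 4 cells of cage g must have sum 17, leaving (2,5) = 3.
Row 4 already has 4, so (4,4) = 2.
Completed grid: 1 2 3 4 5 / 4 1 2 5 3 / 3 4 5 1 2 / 5 3 1 2 4 / 2 5 4 3 1.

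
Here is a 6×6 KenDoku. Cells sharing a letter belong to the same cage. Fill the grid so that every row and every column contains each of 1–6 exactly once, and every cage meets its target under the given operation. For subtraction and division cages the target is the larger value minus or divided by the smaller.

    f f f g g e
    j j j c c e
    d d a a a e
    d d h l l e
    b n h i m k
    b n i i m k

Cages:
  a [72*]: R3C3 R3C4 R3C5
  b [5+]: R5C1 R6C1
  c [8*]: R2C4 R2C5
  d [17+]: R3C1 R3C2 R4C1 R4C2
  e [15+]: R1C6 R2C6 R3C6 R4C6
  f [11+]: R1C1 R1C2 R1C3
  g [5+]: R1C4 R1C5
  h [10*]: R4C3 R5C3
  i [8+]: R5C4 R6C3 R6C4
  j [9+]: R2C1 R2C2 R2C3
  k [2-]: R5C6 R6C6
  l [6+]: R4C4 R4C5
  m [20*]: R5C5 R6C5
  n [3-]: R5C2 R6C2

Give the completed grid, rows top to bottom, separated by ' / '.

In column 5, 6 can only go at R3C5, so R3C5 = 6.
The only place for 6 in column 4 is R6C4.
The 3 cells of cage i must have sum 8, leaving R5C4 = 1.
Cage i needs sum 8, which forces R6C3 = 1.
Column 4 needs a 5, and only R4C4 is open for it.
Row 4 already has 5, so R4C3 = 2.
Cage l needs two cells with sum 6, so R4C5 = 1.
Cage h's pair has product 10; hence R5C3 = 5.
5 is placed in row 5, leaving R5C5 = 4.
Column 5 now contains 4; hence R6C5 = 5.
Cage c needs two cells with product 8, which forces R2C4 = 4.
Column 5 now contains 4; hence R2C5 = 2.
Column 4 already has 4, so R3C4 = 3.
The two cells of cage n must have difference 3, which forces R5C2 = 6.
Row 5 now contains 6, which forces R5C6 = 2.
Cage n's pair has difference 3, leaving R6C2 = 3.
Cage k needs two cells with difference 2, leaving R6C6 = 4.
3 is placed in column 4, which forces R1C4 = 2.
Column 5 already has 2, so R1C5 = 3.
Cage j has sum 9, leaving R2C3 = 3.
Row 3 already has 3; hence R3C3 = 4.
Cage d needs sum 17, so R4C1 = 6.
Column 2 already has 3, so R4C2 = 4.
Row 4 already has 6; hence R4C6 = 3.
Row 5 now contains 2, so R5C1 = 3.
3 is placed in row 6; hence R6C1 = 2.
Cage f needs sum 11, so R1C1 = 4.
Cage f has sum 11, so R1C2 = 1.
4 is placed in column 3, so R1C3 = 6.
6 is placed in row 1; hence R1C6 = 5.
Column 2 already has 1; hence R2C2 = 5.
Column 1 already has 2, leaving R3C1 = 5.
The 4 cells of cage d must have sum 17, which forces R3C2 = 2.
Column 6 already has 5; hence R3C6 = 1.
5 is placed in row 2, which forces R2C1 = 1.
Column 6 now contains 1, so R2C6 = 6.

4 1 6 2 3 5 / 1 5 3 4 2 6 / 5 2 4 3 6 1 / 6 4 2 5 1 3 / 3 6 5 1 4 2 / 2 3 1 6 5 4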